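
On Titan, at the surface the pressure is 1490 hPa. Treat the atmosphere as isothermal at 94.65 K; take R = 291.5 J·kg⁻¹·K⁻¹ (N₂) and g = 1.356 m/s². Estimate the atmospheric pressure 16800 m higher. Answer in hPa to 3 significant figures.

P ≈ 653 hPa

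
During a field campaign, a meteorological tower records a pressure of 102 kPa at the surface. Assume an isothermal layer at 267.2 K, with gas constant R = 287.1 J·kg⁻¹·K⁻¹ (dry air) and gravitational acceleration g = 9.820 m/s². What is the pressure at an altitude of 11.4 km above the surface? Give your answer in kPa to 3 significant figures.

P ≈ 23.7 kPa

Scale height: H = RT/g = 287.1 × 267.2 / 9.820 = 7811.9 m.
Barometric formula: P = P₀ exp(−z/H).
z/H = 11400/7811.9 = 1.4593; exp(−1.4593) = 0.23240.
P = 102 × 0.23240 = 23.705 kPa.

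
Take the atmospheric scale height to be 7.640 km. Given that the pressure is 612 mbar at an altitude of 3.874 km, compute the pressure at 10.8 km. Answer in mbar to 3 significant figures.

Between two levels, P₂ = P₁ exp(−Δz/H) with Δz = z₂ − z₁.
Δz = 10800 − 3874.0 = 6926.0 m; Δz/H = 6926.0/7640.0 = 0.90654.
P₂ = 612 × exp(−0.90654) = 612 × 0.40392 = 247.20 mbar.

P ≈ 247 mbar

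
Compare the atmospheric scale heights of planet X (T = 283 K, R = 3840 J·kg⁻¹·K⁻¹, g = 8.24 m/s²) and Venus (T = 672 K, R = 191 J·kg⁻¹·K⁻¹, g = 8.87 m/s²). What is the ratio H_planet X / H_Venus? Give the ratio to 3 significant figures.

H = RT/g for each body.
H_planet X = 3840 × 283 / 8.24 = 131880 m.
H_Venus = 191 × 672 / 8.87 = 14470 m.
H_planet X/H_Venus = 131880/14470 = 9.1140.

H_planet X/H_Venus ≈ 9.11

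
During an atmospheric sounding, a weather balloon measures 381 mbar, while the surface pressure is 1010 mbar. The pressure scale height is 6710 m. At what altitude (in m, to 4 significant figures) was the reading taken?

z ≈ 6542 m

Invert the barometric formula: z = H ln(P₀/P).
P₀/P = 1010/381 = 2.6509; ln(2.6509) = 0.97490.
z = 6710.0 × 0.97490 = 6541.6 m.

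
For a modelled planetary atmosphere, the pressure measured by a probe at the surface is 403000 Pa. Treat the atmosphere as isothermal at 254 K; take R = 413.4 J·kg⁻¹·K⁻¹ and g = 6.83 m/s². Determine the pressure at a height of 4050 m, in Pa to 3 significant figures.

Scale height: H = RT/g = 413.4 × 254 / 6.83 = 15374 m.
Barometric formula: P = P₀ exp(−z/H).
z/H = 4050.0/15374 = 0.26343; exp(−0.26343) = 0.76841.
P = 403000 × 0.76841 = 309670 Pa.

P ≈ 310000 Pa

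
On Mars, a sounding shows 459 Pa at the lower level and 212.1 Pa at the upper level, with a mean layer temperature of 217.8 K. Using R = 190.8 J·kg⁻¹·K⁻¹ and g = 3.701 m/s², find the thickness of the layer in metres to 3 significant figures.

Hypsometric equation: Δz = (R T̄/g) ln(P₁/P₂).
R T̄/g = 190.8 × 217.8 / 3.701 = 11228 m.
ln(459/212.1) = ln(2.1641) = 0.77200.
Δz = 11228 × 0.77200 = 8668.0 m.

Δz ≈ 8670 m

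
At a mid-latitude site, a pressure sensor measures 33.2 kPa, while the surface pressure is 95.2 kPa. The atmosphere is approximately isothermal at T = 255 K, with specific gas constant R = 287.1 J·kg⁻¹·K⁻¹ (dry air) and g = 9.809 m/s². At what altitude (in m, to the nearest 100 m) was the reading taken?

z ≈ 7900 m

Scale height: H = RT/g = 287.1 × 255 / 9.809 = 7463.6 m.
Invert the barometric formula: z = H ln(P₀/P).
P₀/P = 95.2/33.2 = 2.8675; ln(2.8675) = 1.0534.
z = 7463.6 × 1.0534 = 7862.2 m.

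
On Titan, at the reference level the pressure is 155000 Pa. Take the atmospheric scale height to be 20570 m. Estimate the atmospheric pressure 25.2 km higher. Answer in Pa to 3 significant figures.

P ≈ 45500 Pa

Barometric formula: P = P₀ exp(−z/H).
z/H = 25200/20570 = 1.2251; exp(−1.2251) = 0.29373.
P = 155000 × 0.29373 = 45528 Pa.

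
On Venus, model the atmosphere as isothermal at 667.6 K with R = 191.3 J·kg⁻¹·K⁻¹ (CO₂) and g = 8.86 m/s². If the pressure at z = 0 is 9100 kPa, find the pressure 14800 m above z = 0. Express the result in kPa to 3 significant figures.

Scale height: H = RT/g = 191.3 × 667.6 / 8.86 = 14414 m.
Barometric formula: P = P₀ exp(−z/H).
z/H = 14800/14414 = 1.0268; exp(−1.0268) = 0.35815.
P = 9100 × 0.35815 = 3259.2 kPa.

P ≈ 3260 kPa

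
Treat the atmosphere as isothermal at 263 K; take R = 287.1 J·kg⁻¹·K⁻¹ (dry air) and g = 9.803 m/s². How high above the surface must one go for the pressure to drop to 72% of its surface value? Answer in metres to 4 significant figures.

z ≈ 2530 m

Scale height: H = RT/g = 287.1 × 263 / 9.803 = 7702.5 m.
Set P/P₀ = exp(−z/H) = 0.72, so z = −H ln(0.72).
−ln(0.72) = 0.32850; z = 7702.5 × 0.32850 = 2530.3 m.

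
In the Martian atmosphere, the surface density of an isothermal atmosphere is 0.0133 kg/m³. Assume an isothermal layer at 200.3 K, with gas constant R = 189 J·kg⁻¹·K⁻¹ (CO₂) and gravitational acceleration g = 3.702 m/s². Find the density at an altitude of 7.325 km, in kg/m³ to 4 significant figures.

ρ ≈ 0.006498 kg/m³

Scale height: H = RT/g = 189 × 200.3 / 3.702 = 10226 m.
In an isothermal atmosphere, density decays like pressure: ρ = ρ₀ exp(−z/H).
z/H = 7325.0/10226 = 0.71631; exp(−0.71631) = 0.48855.
ρ = 0.0133 × 0.48855 = 0.0064977 kg/m³.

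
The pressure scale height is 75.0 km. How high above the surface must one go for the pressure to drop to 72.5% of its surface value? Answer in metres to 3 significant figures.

Set P/P₀ = exp(−z/H) = 0.725, so z = −H ln(0.725).
−ln(0.725) = 0.32158; z = 75000 × 0.32158 = 24118 m.

z ≈ 24100 m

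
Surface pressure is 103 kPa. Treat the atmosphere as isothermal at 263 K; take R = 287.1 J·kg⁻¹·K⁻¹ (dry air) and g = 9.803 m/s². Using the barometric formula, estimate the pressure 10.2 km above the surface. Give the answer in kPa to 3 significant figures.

Scale height: H = RT/g = 287.1 × 263 / 9.803 = 7702.5 m.
Barometric formula: P = P₀ exp(−z/H).
z/H = 10200/7702.5 = 1.3242; exp(−1.3242) = 0.26602.
P = 103 × 0.26602 = 27.400 kPa.

P ≈ 27.4 kPa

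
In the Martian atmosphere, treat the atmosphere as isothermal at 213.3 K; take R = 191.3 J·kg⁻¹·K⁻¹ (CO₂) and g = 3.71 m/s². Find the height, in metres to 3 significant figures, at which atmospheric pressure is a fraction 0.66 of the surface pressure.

Scale height: H = RT/g = 191.3 × 213.3 / 3.71 = 10998 m.
Set P/P₀ = exp(−z/H) = 0.66, so z = −H ln(0.66).
−ln(0.66) = 0.41552; z = 10998 × 0.41552 = 4569.9 m.

z ≈ 4570 m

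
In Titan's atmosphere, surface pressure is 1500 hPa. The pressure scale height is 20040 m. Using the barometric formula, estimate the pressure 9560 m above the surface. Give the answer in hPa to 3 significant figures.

P ≈ 931 hPa

Barometric formula: P = P₀ exp(−z/H).
z/H = 9560.0/20040 = 0.47705; exp(−0.47705) = 0.62061.
P = 1500 × 0.62061 = 930.91 hPa.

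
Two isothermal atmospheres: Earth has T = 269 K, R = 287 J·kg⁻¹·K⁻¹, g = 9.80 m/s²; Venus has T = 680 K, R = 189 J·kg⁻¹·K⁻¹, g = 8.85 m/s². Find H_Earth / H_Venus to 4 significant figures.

H_Earth/H_Venus ≈ 0.5425

H = RT/g for each body.
H_Earth = 287 × 269 / 9.80 = 7877.9 m.
H_Venus = 189 × 680 / 8.85 = 14522 m.
H_Earth/H_Venus = 7877.9/14522 = 0.54248.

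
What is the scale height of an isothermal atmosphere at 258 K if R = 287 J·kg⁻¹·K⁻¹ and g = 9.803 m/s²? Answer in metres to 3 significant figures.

H ≈ 7550 m

The scale height of an isothermal atmosphere is H = RT/g.
H = 287 × 258 / 9.803 = 74046/9.803 = 7553.4 m.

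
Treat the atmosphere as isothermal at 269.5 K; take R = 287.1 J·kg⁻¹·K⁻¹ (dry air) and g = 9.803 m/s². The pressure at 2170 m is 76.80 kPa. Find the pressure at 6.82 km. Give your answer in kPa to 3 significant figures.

P ≈ 42.6 kPa

Scale height: H = RT/g = 287.1 × 269.5 / 9.803 = 7892.8 m.
Between two levels, P₂ = P₁ exp(−Δz/H) with Δz = z₂ − z₁.
Δz = 6820.0 − 2170.0 = 4650.0 m; Δz/H = 4650.0/7892.8 = 0.58914.
P₂ = 76.80 × exp(−0.58914) = 76.80 × 0.55480 = 42.609 kPa.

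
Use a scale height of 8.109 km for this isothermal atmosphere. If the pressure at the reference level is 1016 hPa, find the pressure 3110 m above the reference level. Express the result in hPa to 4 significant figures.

P ≈ 692.4 hPa

Barometric formula: P = P₀ exp(−z/H).
z/H = 3110.0/8109.0 = 0.38352; exp(−0.38352) = 0.68146.
P = 1016 × 0.68146 = 692.36 hPa.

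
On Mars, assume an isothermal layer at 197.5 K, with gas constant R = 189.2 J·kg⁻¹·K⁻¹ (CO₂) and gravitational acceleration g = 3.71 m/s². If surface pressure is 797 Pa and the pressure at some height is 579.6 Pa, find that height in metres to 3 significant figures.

z ≈ 3210 m

Scale height: H = RT/g = 189.2 × 197.5 / 3.71 = 10072 m.
Invert the barometric formula: z = H ln(P₀/P).
P₀/P = 797/579.6 = 1.3751; ln(1.3751) = 0.31853.
z = 10072 × 0.31853 = 3208.2 m.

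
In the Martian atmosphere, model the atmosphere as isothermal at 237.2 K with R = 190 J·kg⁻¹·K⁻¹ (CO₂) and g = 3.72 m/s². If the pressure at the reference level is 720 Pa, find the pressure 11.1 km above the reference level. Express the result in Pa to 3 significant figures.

Scale height: H = RT/g = 190 × 237.2 / 3.72 = 12115 m.
Barometric formula: P = P₀ exp(−z/H).
z/H = 11100/12115 = 0.91622; exp(−0.91622) = 0.40003.
P = 720 × 0.40003 = 288.02 Pa.

P ≈ 288 Pa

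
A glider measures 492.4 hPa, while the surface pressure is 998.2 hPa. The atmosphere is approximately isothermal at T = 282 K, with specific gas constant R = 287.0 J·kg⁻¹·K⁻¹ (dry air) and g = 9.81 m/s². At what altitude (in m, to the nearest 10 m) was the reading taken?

z ≈ 5830 m

Scale height: H = RT/g = 287.0 × 282 / 9.81 = 8250.2 m.
Invert the barometric formula: z = H ln(P₀/P).
P₀/P = 998.2/492.4 = 2.0272; ln(2.0272) = 0.70666.
z = 8250.2 × 0.70666 = 5830.1 m.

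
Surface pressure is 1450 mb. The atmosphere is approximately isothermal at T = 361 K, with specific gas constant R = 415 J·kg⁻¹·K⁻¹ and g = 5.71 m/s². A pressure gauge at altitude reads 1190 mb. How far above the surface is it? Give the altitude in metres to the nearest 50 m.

z ≈ 5200 m

Scale height: H = RT/g = 415 × 361 / 5.71 = 26237 m.
Invert the barometric formula: z = H ln(P₀/P).
P₀/P = 1450/1190 = 1.2185; ln(1.2185) = 0.19762.
z = 26237 × 0.19762 = 5185.0 m.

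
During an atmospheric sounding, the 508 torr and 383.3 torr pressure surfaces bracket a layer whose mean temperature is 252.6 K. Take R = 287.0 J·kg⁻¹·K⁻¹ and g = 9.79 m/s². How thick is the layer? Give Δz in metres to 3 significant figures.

Δz ≈ 2090 m

Hypsometric equation: Δz = (R T̄/g) ln(P₁/P₂).
R T̄/g = 287.0 × 252.6 / 9.79 = 7405.1 m.
ln(508/383.3) = ln(1.3253) = 0.28164.
Δz = 7405.1 × 0.28164 = 2085.6 m.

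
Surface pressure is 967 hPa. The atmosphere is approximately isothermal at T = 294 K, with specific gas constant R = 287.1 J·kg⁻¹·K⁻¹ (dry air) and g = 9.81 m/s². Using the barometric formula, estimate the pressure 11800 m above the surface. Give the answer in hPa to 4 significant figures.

Scale height: H = RT/g = 287.1 × 294 / 9.81 = 8604.2 m.
Barometric formula: P = P₀ exp(−z/H).
z/H = 11800/8604.2 = 1.3714; exp(−1.3714) = 0.25375.
P = 967 × 0.25375 = 245.38 hPa.

P ≈ 245.4 hPa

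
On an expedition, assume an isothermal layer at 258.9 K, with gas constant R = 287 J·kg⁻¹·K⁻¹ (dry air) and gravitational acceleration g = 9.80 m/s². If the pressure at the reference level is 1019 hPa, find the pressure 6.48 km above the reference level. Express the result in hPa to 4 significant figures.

Scale height: H = RT/g = 287 × 258.9 / 9.80 = 7582.1 m.
Barometric formula: P = P₀ exp(−z/H).
z/H = 6480.0/7582.1 = 0.85464; exp(−0.85464) = 0.42544.
P = 1019 × 0.42544 = 433.52 hPa.

P ≈ 433.5 hPa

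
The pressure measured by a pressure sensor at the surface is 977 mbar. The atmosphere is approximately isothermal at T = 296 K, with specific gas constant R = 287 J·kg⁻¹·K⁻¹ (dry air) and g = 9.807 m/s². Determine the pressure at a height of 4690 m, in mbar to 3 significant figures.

P ≈ 569 mbar

Scale height: H = RT/g = 287 × 296 / 9.807 = 8662.4 m.
Barometric formula: P = P₀ exp(−z/H).
z/H = 4690.0/8662.4 = 0.54142; exp(−0.54142) = 0.58192.
P = 977 × 0.58192 = 568.54 mbar.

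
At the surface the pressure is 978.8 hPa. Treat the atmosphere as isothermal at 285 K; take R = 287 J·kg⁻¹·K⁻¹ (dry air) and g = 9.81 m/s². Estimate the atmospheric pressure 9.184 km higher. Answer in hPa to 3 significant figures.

P ≈ 325 hPa

Scale height: H = RT/g = 287 × 285 / 9.81 = 8337.9 m.
Barometric formula: P = P₀ exp(−z/H).
z/H = 9184.0/8337.9 = 1.1015; exp(−1.1015) = 0.33237.
P = 978.8 × 0.33237 = 325.32 hPa.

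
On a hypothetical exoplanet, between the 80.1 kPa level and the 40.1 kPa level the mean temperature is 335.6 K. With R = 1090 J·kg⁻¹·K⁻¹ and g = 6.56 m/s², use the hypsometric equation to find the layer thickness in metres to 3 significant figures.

Hypsometric equation: Δz = (R T̄/g) ln(P₁/P₂).
R T̄/g = 1090 × 335.6 / 6.56 = 55763 m.
ln(80.1/40.1) = ln(1.9975) = 0.69190.
Δz = 55763 × 0.69190 = 38582 m.

Δz ≈ 38600 m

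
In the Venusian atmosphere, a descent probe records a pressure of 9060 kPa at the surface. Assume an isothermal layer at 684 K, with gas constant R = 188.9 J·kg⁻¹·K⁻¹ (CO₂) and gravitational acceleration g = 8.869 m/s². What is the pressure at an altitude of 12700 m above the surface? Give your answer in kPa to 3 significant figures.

P ≈ 3790 kPa

Scale height: H = RT/g = 188.9 × 684 / 8.869 = 14568 m.
Barometric formula: P = P₀ exp(−z/H).
z/H = 12700/14568 = 0.87177; exp(−0.87177) = 0.41821.
P = 9060 × 0.41821 = 3789.0 kPa.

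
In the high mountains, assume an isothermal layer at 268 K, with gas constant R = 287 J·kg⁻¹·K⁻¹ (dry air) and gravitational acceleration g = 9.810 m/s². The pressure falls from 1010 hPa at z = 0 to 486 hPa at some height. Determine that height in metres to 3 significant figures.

z ≈ 5740 m

Scale height: H = RT/g = 287 × 268 / 9.810 = 7840.6 m.
Invert the barometric formula: z = H ln(P₀/P).
P₀/P = 1010/486 = 2.0782; ln(2.0782) = 0.73150.
z = 7840.6 × 0.73150 = 5735.4 m.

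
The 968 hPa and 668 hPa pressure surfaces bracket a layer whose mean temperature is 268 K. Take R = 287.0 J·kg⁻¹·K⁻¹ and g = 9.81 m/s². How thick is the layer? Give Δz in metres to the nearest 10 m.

Δz ≈ 2910 m

Hypsometric equation: Δz = (R T̄/g) ln(P₁/P₂).
R T̄/g = 287.0 × 268 / 9.81 = 7840.6 m.
ln(968/668) = ln(1.4491) = 0.37094.
Δz = 7840.6 × 0.37094 = 2908.4 m.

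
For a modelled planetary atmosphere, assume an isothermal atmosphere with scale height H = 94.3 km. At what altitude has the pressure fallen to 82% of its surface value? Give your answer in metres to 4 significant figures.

Set P/P₀ = exp(−z/H) = 0.82, so z = −H ln(0.82).
−ln(0.82) = 0.19845; z = 94300 × 0.19845 = 18714 m.

z ≈ 18710 m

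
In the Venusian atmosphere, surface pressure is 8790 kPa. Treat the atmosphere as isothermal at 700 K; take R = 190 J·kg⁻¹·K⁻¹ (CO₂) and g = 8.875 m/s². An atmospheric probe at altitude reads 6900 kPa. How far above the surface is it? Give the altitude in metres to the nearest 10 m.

z ≈ 3630 m

Scale height: H = RT/g = 190 × 700 / 8.875 = 14986 m.
Invert the barometric formula: z = H ln(P₀/P).
P₀/P = 8790/6900 = 1.2739; ln(1.2739) = 0.24208.
z = 14986 × 0.24208 = 3627.8 m.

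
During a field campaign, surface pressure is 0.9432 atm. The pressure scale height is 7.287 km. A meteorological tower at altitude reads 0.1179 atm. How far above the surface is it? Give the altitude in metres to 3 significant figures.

z ≈ 15200 m

Invert the barometric formula: z = H ln(P₀/P).
P₀/P = 0.9432/0.1179 = 8.0000; ln(8.0000) = 2.0794.
z = 7287.0 × 2.0794 = 15153 m.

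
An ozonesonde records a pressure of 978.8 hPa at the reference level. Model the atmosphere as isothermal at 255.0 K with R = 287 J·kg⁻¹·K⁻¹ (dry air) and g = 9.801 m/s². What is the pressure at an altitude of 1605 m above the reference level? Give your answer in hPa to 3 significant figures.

Scale height: H = RT/g = 287 × 255.0 / 9.801 = 7467.1 m.
Barometric formula: P = P₀ exp(−z/H).
z/H = 1605.0/7467.1 = 0.21494; exp(−0.21494) = 0.80659.
P = 978.8 × 0.80659 = 789.49 hPa.

P ≈ 789 hPa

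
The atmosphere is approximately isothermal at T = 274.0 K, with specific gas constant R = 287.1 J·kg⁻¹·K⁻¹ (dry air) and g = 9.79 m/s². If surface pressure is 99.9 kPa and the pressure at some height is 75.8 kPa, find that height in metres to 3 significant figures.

z ≈ 2220 m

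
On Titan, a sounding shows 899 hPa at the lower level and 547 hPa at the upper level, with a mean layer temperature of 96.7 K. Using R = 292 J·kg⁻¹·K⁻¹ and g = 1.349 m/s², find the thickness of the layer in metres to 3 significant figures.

Hypsometric equation: Δz = (R T̄/g) ln(P₁/P₂).
R T̄/g = 292 × 96.7 / 1.349 = 20931 m.
ln(899/547) = ln(1.6435) = 0.49683.
Δz = 20931 × 0.49683 = 10399 m.

Δz ≈ 10400 m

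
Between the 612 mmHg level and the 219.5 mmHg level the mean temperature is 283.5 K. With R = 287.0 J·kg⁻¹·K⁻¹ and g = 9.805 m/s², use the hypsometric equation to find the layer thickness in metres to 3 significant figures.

Hypsometric equation: Δz = (R T̄/g) ln(P₁/P₂).
R T̄/g = 287.0 × 283.5 / 9.805 = 8298.3 m.
ln(612/219.5) = ln(2.7882) = 1.0254.
Δz = 8298.3 × 1.0254 = 8509.1 m.

Δz ≈ 8510 m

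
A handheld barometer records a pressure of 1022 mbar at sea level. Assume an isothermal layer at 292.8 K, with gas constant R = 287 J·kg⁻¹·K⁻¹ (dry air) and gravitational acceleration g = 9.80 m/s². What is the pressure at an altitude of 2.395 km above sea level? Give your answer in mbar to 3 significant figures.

Scale height: H = RT/g = 287 × 292.8 / 9.80 = 8574.9 m.
Barometric formula: P = P₀ exp(−z/H).
z/H = 2395.0/8574.9 = 0.27930; exp(−0.27930) = 0.75631.
P = 1022 × 0.75631 = 772.95 mbar.

P ≈ 773 mbar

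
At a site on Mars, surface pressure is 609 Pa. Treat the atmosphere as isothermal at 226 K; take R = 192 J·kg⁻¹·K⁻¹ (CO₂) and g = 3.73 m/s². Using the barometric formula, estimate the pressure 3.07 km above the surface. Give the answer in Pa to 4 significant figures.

P ≈ 467.7 Pa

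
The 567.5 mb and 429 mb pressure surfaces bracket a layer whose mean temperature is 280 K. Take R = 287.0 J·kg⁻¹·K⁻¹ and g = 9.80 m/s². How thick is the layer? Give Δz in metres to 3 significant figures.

Δz ≈ 2290 m

Hypsometric equation: Δz = (R T̄/g) ln(P₁/P₂).
R T̄/g = 287.0 × 280 / 9.80 = 8200.0 m.
ln(567.5/429) = ln(1.3228) = 0.27975.
Δz = 8200.0 × 0.27975 = 2293.9 m.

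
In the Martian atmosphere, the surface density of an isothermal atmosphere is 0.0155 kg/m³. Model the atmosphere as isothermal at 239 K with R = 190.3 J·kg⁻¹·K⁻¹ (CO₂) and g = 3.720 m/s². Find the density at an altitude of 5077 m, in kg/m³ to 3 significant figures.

ρ ≈ 0.0102 kg/m³

Scale height: H = RT/g = 190.3 × 239 / 3.720 = 12226 m.
In an isothermal atmosphere, density decays like pressure: ρ = ρ₀ exp(−z/H).
z/H = 5077.0/12226 = 0.41526; exp(−0.41526) = 0.66017.
ρ = 0.0155 × 0.66017 = 0.010233 kg/m³.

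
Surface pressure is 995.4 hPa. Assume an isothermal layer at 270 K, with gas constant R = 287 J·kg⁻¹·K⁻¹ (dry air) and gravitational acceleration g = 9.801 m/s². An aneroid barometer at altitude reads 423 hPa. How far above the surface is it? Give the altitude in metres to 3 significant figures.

Scale height: H = RT/g = 287 × 270 / 9.801 = 7906.3 m.
Invert the barometric formula: z = H ln(P₀/P).
P₀/P = 995.4/423 = 2.3532; ln(2.3532) = 0.85578.
z = 7906.3 × 0.85578 = 6766.1 m.

z ≈ 6770 m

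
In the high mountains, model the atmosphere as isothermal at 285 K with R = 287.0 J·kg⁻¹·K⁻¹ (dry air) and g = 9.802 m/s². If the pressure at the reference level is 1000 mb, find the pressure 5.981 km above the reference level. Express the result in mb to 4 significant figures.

P ≈ 488.3 mb

Scale height: H = RT/g = 287.0 × 285 / 9.802 = 8344.7 m.
Barometric formula: P = P₀ exp(−z/H).
z/H = 5981.0/8344.7 = 0.71674; exp(−0.71674) = 0.48834.
P = 1000 × 0.48834 = 488.34 mb.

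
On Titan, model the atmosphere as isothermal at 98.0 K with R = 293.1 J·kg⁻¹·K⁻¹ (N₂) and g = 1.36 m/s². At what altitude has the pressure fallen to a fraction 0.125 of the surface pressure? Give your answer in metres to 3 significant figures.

Scale height: H = RT/g = 293.1 × 98.0 / 1.36 = 21120 m.
Set P/P₀ = exp(−z/H) = 0.125, so z = −H ln(0.125).
−ln(0.125) = 2.0794; z = 21120 × 2.0794 = 43917 m.

z ≈ 43900 m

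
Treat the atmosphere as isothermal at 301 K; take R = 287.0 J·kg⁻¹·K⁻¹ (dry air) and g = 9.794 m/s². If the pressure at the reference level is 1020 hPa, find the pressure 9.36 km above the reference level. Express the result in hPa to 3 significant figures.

P ≈ 353 hPa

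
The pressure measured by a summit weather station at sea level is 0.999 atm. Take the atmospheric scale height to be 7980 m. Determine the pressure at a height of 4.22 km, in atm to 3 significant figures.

P ≈ 0.589 atm

Barometric formula: P = P₀ exp(−z/H).
z/H = 4220.0/7980.0 = 0.52882; exp(−0.52882) = 0.58930.
P = 0.999 × 0.58930 = 0.58871 atm.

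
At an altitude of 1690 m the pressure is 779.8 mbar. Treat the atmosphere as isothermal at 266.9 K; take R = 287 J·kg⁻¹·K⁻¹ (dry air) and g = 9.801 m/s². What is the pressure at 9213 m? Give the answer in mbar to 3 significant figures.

P ≈ 298 mbar

Scale height: H = RT/g = 287 × 266.9 / 9.801 = 7815.6 m.
Between two levels, P₂ = P₁ exp(−Δz/H) with Δz = z₂ − z₁.
Δz = 9213.0 − 1690.0 = 7523.0 m; Δz/H = 7523.0/7815.6 = 0.96256.
P₂ = 779.8 × exp(−0.96256) = 779.8 × 0.38191 = 297.81 mbar.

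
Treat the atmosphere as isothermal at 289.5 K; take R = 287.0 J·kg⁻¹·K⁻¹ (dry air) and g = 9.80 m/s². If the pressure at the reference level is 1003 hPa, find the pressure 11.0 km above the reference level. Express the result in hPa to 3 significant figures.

Scale height: H = RT/g = 287.0 × 289.5 / 9.80 = 8478.2 m.
Barometric formula: P = P₀ exp(−z/H).
z/H = 11000/8478.2 = 1.2974; exp(−1.2974) = 0.27324.
P = 1003 × 0.27324 = 274.06 hPa.

P ≈ 274 hPa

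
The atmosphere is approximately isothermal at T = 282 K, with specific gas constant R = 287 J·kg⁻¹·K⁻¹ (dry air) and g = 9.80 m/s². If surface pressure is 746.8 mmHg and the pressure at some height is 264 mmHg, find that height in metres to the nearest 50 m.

z ≈ 8600 m

Scale height: H = RT/g = 287 × 282 / 9.80 = 8258.6 m.
Invert the barometric formula: z = H ln(P₀/P).
P₀/P = 746.8/264 = 2.8288; ln(2.8288) = 1.0399.
z = 8258.6 × 1.0399 = 8588.1 m.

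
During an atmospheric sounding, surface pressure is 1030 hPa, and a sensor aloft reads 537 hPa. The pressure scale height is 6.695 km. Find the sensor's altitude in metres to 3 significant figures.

z ≈ 4360 m

Invert the barometric formula: z = H ln(P₀/P).
P₀/P = 1030/537 = 1.9181; ln(1.9181) = 0.65134.
z = 6695.0 × 0.65134 = 4360.7 m.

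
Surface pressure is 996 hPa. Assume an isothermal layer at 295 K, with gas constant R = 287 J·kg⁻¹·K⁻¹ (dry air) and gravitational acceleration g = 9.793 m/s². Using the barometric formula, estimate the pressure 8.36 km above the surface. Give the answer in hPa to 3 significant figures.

P ≈ 379 hPa

Scale height: H = RT/g = 287 × 295 / 9.793 = 8645.5 m.
Barometric formula: P = P₀ exp(−z/H).
z/H = 8360.0/8645.5 = 0.96698; exp(−0.96698) = 0.38023.
P = 996 × 0.38023 = 378.71 hPa.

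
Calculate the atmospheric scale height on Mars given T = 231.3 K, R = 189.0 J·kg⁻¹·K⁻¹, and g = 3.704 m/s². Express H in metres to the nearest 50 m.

H ≈ 11800 m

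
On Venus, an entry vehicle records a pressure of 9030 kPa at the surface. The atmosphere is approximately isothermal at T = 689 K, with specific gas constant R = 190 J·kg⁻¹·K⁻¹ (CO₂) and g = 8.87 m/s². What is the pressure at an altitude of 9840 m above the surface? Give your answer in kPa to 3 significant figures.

Scale height: H = RT/g = 190 × 689 / 8.87 = 14759 m.
Barometric formula: P = P₀ exp(−z/H).
z/H = 9840.0/14759 = 0.66671; exp(−0.66671) = 0.51339.
P = 9030 × 0.51339 = 4635.9 kPa.

P ≈ 4640 kPa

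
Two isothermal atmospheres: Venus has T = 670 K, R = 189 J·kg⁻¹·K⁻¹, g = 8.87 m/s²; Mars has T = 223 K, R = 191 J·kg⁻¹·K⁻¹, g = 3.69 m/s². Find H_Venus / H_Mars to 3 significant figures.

H = RT/g for each body.
H_Venus = 189 × 670 / 8.87 = 14276 m.
H_Mars = 191 × 223 / 3.69 = 11543 m.
H_Venus/H_Mars = 14276/11543 = 1.2368.

H_Venus/H_Mars ≈ 1.24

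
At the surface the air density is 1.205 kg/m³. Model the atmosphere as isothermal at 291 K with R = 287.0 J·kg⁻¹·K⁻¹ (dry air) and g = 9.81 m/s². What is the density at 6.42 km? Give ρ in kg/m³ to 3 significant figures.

ρ ≈ 0.567 kg/m³

Scale height: H = RT/g = 287.0 × 291 / 9.81 = 8513.5 m.
In an isothermal atmosphere, density decays like pressure: ρ = ρ₀ exp(−z/H).
z/H = 6420.0/8513.5 = 0.75410; exp(−0.75410) = 0.47043.
ρ = 1.205 × 0.47043 = 0.56687 kg/m³.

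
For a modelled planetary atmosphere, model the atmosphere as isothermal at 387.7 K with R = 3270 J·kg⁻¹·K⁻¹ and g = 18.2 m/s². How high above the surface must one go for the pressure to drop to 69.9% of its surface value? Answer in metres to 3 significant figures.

z ≈ 24900 m

Scale height: H = RT/g = 3270 × 387.7 / 18.2 = 69658 m.
Set P/P₀ = exp(−z/H) = 0.699, so z = −H ln(0.699).
−ln(0.699) = 0.35810; z = 69658 × 0.35810 = 24945 m.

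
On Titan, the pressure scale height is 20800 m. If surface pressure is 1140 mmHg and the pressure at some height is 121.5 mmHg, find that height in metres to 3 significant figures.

z ≈ 46600 m

Invert the barometric formula: z = H ln(P₀/P).
P₀/P = 1140/121.5 = 9.3827; ln(9.3827) = 2.2389.
z = 20800 × 2.2389 = 46569 m.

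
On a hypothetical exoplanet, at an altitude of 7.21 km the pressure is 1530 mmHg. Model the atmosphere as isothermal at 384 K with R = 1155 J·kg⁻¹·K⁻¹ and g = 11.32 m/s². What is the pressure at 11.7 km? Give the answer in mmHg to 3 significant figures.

Scale height: H = RT/g = 1155 × 384 / 11.32 = 39180 m.
Between two levels, P₂ = P₁ exp(−Δz/H) with Δz = z₂ − z₁.
Δz = 11700 − 7210.0 = 4490.0 m; Δz/H = 4490.0/39180 = 0.11460.
P₂ = 1530 × exp(−0.11460) = 1530 × 0.89172 = 1364.3 mmHg.

P ≈ 1360 mmHg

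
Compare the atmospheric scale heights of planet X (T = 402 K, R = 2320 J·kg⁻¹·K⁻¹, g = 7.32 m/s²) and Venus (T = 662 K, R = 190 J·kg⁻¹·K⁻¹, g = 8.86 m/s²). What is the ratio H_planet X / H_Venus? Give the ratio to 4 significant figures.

H = RT/g for each body.
H_planet X = 2320 × 402 / 7.32 = 127410 m.
H_Venus = 190 × 662 / 8.86 = 14196 m.
H_planet X/H_Venus = 127410/14196 = 8.9751.

H_planet X/H_Venus ≈ 8.975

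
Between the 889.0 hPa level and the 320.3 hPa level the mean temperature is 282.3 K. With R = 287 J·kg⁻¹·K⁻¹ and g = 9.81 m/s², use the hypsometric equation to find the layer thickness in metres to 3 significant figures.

Δz ≈ 8430 m

Hypsometric equation: Δz = (R T̄/g) ln(P₁/P₂).
R T̄/g = 287 × 282.3 / 9.81 = 8258.9 m.
ln(889.0/320.3) = ln(2.7755) = 1.0208.
Δz = 8258.9 × 1.0208 = 8430.7 m.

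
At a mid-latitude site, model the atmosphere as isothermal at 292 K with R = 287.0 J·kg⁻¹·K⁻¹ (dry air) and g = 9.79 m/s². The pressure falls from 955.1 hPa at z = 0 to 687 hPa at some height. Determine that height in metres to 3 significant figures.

z ≈ 2820 m

Scale height: H = RT/g = 287.0 × 292 / 9.79 = 8560.2 m.
Invert the barometric formula: z = H ln(P₀/P).
P₀/P = 955.1/687 = 1.3902; ln(1.3902) = 0.32945.
z = 8560.2 × 0.32945 = 2820.2 m.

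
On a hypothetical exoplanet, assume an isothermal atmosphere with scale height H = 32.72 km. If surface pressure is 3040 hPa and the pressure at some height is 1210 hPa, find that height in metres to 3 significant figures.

z ≈ 30100 m

Invert the barometric formula: z = H ln(P₀/P).
P₀/P = 3040/1210 = 2.5124; ln(2.5124) = 0.92124.
z = 32720 × 0.92124 = 30143 m.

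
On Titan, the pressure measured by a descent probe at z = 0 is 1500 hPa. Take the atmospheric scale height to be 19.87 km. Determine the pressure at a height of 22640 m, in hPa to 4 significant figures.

P ≈ 480.0 hPa

Barometric formula: P = P₀ exp(−z/H).
z/H = 22640/19870 = 1.1394; exp(−1.1394) = 0.32001.
P = 1500 × 0.32001 = 480.02 hPa.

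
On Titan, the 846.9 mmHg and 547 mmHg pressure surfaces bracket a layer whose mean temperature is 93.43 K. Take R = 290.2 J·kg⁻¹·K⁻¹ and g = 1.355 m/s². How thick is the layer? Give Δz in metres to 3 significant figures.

Δz ≈ 8750 m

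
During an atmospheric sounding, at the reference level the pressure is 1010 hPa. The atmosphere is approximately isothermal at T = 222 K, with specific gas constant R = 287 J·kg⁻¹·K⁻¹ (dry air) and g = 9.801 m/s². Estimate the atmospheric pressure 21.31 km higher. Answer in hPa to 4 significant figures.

Scale height: H = RT/g = 287 × 222 / 9.801 = 6500.8 m.
Barometric formula: P = P₀ exp(−z/H).
z/H = 21310/6500.8 = 3.2781; exp(−3.2781) = 0.037700.
P = 1010 × 0.037700 = 38.077 hPa.

P ≈ 38.08 hPa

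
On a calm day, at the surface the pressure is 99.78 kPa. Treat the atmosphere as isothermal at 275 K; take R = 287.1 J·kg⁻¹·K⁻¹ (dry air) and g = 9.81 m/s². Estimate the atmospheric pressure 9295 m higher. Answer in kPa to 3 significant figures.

Scale height: H = RT/g = 287.1 × 275 / 9.81 = 8048.2 m.
Barometric formula: P = P₀ exp(−z/H).
z/H = 9295.0/8048.2 = 1.1549; exp(−1.1549) = 0.31509.
P = 99.78 × 0.31509 = 31.440 kPa.

P ≈ 31.4 kPa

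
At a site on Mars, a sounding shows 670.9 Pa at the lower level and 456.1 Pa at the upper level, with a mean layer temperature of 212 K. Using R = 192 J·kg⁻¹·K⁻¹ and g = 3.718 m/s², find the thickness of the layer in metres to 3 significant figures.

Hypsometric equation: Δz = (R T̄/g) ln(P₁/P₂).
R T̄/g = 192 × 212 / 3.718 = 10948 m.
ln(670.9/456.1) = ln(1.4709) = 0.38587.
Δz = 10948 × 0.38587 = 4224.5 m.

Δz ≈ 4220 m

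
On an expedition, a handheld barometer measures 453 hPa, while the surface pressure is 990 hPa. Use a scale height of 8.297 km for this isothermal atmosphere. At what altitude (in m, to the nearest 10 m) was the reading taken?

Invert the barometric formula: z = H ln(P₀/P).
P₀/P = 990/453 = 2.1854; ln(2.1854) = 0.78180.
z = 8297.0 × 0.78180 = 6486.6 m.

z ≈ 6490 m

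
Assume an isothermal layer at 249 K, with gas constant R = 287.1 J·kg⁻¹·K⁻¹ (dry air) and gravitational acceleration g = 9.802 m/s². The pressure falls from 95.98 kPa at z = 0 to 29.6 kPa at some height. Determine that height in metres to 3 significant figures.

Scale height: H = RT/g = 287.1 × 249 / 9.802 = 7293.2 m.
Invert the barometric formula: z = H ln(P₀/P).
P₀/P = 95.98/29.6 = 3.2426; ln(3.2426) = 1.1764.
z = 7293.2 × 1.1764 = 8579.7 m.

z ≈ 8580 m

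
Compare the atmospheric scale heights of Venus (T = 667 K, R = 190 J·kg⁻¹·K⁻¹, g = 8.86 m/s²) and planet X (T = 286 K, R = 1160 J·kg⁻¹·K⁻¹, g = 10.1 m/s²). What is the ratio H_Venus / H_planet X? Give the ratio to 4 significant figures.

H_Venus/H_planet X ≈ 0.4355

H = RT/g for each body.
H_Venus = 190 × 667 / 8.86 = 14304 m.
H_planet X = 1160 × 286 / 10.1 = 32848 m.
H_Venus/H_planet X = 14304/32848 = 0.43546.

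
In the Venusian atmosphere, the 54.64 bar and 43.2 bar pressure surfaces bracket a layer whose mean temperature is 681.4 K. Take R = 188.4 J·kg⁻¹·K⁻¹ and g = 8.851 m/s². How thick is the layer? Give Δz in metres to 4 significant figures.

Hypsometric equation: Δz = (R T̄/g) ln(P₁/P₂).
R T̄/g = 188.4 × 681.4 / 8.851 = 14504 m.
ln(54.64/43.2) = ln(1.2648) = 0.23491.
Δz = 14504 × 0.23491 = 3407.1 m.

Δz ≈ 3407 m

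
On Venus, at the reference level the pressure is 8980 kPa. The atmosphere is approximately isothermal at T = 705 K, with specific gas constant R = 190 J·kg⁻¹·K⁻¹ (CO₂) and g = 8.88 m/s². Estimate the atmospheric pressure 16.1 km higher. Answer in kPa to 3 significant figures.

P ≈ 3090 kPa

Scale height: H = RT/g = 190 × 705 / 8.88 = 15084 m.
Barometric formula: P = P₀ exp(−z/H).
z/H = 16100/15084 = 1.0674; exp(−1.0674) = 0.34390.
P = 8980 × 0.34390 = 3088.2 kPa.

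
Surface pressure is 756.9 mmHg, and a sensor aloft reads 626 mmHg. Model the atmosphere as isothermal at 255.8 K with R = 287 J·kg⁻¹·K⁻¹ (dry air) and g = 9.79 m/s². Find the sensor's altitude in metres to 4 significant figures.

Scale height: H = RT/g = 287 × 255.8 / 9.79 = 7498.9 m.
Invert the barometric formula: z = H ln(P₀/P).
P₀/P = 756.9/626 = 1.2091; ln(1.2091) = 0.18988.
z = 7498.9 × 0.18988 = 1423.9 m.

z ≈ 1424 m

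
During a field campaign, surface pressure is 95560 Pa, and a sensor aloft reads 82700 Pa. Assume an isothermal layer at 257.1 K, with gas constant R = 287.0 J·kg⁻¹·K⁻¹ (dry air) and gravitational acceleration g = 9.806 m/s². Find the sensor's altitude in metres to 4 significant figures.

Scale height: H = RT/g = 287.0 × 257.1 / 9.806 = 7524.8 m.
Invert the barometric formula: z = H ln(P₀/P).
P₀/P = 95560/82700 = 1.1555; ln(1.1555) = 0.14453.
z = 7524.8 × 0.14453 = 1087.6 m.

z ≈ 1088 m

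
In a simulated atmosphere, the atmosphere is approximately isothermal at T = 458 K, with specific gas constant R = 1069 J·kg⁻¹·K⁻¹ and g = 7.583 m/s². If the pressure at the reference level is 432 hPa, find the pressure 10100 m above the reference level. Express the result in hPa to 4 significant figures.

P ≈ 369.4 hPa

Scale height: H = RT/g = 1069 × 458 / 7.583 = 64566 m.
Barometric formula: P = P₀ exp(−z/H).
z/H = 10100/64566 = 0.15643; exp(−0.15643) = 0.85519.
P = 432 × 0.85519 = 369.44 hPa.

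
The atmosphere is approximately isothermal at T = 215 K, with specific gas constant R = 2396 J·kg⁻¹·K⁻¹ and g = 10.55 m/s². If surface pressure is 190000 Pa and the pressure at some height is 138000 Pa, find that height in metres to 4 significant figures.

z ≈ 15610 m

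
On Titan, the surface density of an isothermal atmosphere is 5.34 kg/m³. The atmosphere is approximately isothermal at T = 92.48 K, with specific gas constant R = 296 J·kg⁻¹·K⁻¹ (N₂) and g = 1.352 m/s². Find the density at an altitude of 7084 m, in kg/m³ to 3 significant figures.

ρ ≈ 3.76 kg/m³

Scale height: H = RT/g = 296 × 92.48 / 1.352 = 20247 m.
In an isothermal atmosphere, density decays like pressure: ρ = ρ₀ exp(−z/H).
z/H = 7084.0/20247 = 0.34988; exp(−0.34988) = 0.70477.
ρ = 5.34 × 0.70477 = 3.7635 kg/m³.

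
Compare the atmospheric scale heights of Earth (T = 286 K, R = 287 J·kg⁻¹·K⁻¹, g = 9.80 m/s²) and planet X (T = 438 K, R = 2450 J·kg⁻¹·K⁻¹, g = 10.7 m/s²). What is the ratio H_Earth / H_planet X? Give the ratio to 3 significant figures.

H = RT/g for each body.
H_Earth = 287 × 286 / 9.80 = 8375.7 m.
H_planet X = 2450 × 438 / 10.7 = 100290 m.
H_Earth/H_planet X = 8375.7/100290 = 0.083515.

H_Earth/H_planet X ≈ 0.0835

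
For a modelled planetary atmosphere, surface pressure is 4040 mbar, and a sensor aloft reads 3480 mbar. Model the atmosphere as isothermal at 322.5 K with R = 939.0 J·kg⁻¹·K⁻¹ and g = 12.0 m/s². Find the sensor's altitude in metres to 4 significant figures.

z ≈ 3765 m

Scale height: H = RT/g = 939.0 × 322.5 / 12.0 = 25236 m.
Invert the barometric formula: z = H ln(P₀/P).
P₀/P = 4040/3480 = 1.1609; ln(1.1609) = 0.14920.
z = 25236 × 0.14920 = 3765.2 m.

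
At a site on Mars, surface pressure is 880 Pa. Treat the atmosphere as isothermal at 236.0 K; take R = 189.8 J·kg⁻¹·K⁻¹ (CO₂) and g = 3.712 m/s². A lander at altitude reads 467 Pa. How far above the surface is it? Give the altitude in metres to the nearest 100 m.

Scale height: H = RT/g = 189.8 × 236.0 / 3.712 = 12067 m.
Invert the barometric formula: z = H ln(P₀/P).
P₀/P = 880/467 = 1.8844; ln(1.8844) = 0.63361.
z = 12067 × 0.63361 = 7645.8 m.

z ≈ 7600 m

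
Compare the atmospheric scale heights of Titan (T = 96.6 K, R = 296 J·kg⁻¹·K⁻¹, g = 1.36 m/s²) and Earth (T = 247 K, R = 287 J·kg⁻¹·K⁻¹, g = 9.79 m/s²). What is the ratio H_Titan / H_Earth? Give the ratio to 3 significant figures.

H = RT/g for each body.
H_Titan = 296 × 96.6 / 1.36 = 21025 m.
H_Earth = 287 × 247 / 9.79 = 7241.0 m.
H_Titan/H_Earth = 21025/7241.0 = 2.9036.

H_Titan/H_Earth ≈ 2.90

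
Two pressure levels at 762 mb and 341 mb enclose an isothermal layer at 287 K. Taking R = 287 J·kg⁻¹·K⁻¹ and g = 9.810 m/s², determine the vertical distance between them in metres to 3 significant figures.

Hypsometric equation: Δz = (R T̄/g) ln(P₁/P₂).
R T̄/g = 287 × 287 / 9.810 = 8396.4 m.
ln(762/341) = ln(2.2346) = 0.80406.
Δz = 8396.4 × 0.80406 = 6751.2 m.

Δz ≈ 6750 m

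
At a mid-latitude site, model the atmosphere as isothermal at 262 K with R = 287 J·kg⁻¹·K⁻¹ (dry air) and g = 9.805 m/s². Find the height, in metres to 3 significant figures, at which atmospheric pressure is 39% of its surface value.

z ≈ 7220 m

Scale height: H = RT/g = 287 × 262 / 9.805 = 7668.9 m.
Set P/P₀ = exp(−z/H) = 0.39, so z = −H ln(0.39).
−ln(0.39) = 0.94161; z = 7668.9 × 0.94161 = 7221.1 m.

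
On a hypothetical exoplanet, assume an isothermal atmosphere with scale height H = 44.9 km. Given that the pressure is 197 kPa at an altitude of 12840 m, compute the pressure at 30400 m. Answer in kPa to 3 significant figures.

P ≈ 133 kPa

Between two levels, P₂ = P₁ exp(−Δz/H) with Δz = z₂ − z₁.
Δz = 30400 − 12840 = 17560 m; Δz/H = 17560/44900 = 0.39109.
P₂ = 197 × exp(−0.39109) = 197 × 0.67632 = 133.24 kPa.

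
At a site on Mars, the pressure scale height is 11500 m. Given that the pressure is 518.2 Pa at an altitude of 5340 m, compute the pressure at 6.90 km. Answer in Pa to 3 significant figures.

Between two levels, P₂ = P₁ exp(−Δz/H) with Δz = z₂ − z₁.
Δz = 6900.0 − 5340.0 = 1560.0 m; Δz/H = 1560.0/11500 = 0.13565.
P₂ = 518.2 × exp(−0.13565) = 518.2 × 0.87315 = 452.47 Pa.

P ≈ 452 Pa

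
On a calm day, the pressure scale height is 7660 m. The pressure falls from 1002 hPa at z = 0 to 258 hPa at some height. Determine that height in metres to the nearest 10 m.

Invert the barometric formula: z = H ln(P₀/P).
P₀/P = 1002/258 = 3.8837; ln(3.8837) = 1.3568.
z = 7660.0 × 1.3568 = 10393 m.

z ≈ 10390 m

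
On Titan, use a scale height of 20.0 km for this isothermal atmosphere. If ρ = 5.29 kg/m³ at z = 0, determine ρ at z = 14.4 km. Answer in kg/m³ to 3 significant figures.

ρ ≈ 2.57 kg/m³

In an isothermal atmosphere, density decays like pressure: ρ = ρ₀ exp(−z/H).
z/H = 14400/20000 = 0.72000; exp(−0.72000) = 0.48675.
ρ = 5.29 × 0.48675 = 2.5749 kg/m³.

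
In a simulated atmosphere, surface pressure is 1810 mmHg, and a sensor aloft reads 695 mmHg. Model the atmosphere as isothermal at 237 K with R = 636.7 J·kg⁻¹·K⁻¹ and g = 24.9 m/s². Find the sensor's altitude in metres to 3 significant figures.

z ≈ 5800 m

Scale height: H = RT/g = 636.7 × 237 / 24.9 = 6060.2 m.
Invert the barometric formula: z = H ln(P₀/P).
P₀/P = 1810/695 = 2.6043; ln(2.6043) = 0.95716.
z = 6060.2 × 0.95716 = 5800.6 m.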